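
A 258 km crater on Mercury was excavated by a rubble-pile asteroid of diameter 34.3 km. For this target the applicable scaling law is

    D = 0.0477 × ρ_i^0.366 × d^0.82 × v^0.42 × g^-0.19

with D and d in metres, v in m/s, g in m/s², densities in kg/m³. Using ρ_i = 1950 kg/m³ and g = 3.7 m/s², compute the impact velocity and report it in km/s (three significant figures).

v ≈ 36.9 km/s

Rearranging for v: v = [D / (0.0477 · 1950^0.366 · 34300^0.82 · 3.7^-0.19)]^(1/0.42).
D = 258000 m.
1950^0.366 = 16.00
34300^0.82 = 5235
3.7^-0.19 = 0.7799
Denominator = 0.0477 × 16.00 × 5235 × 0.7799 = 3116
D / 3116 = 258000 / 3116 = 82.80
v = 82.80^(1/0.42) = 82.80^2.381 = 36883 m/s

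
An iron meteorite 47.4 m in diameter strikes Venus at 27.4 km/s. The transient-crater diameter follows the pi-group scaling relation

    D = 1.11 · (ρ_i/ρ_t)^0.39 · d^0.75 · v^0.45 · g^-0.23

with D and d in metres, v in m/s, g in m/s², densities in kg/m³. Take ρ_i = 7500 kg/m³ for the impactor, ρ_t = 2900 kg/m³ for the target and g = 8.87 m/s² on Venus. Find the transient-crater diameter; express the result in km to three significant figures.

In SI units: v = 27400 m/s.
(ρ_i/ρ_t)^0.39 = (7500/2900)^0.39 = 1.449
d^0.75 = 47.4^0.75 = 18.06
v^0.45 = 27400^0.45 = 99.31
g^-0.23 = 8.87^-0.23 = 0.6053
D = 1.11 × 1.449 × 18.06 × 99.31 × 0.6053 = 1746 m
   = 1.746 km

D ≈ 1.75 km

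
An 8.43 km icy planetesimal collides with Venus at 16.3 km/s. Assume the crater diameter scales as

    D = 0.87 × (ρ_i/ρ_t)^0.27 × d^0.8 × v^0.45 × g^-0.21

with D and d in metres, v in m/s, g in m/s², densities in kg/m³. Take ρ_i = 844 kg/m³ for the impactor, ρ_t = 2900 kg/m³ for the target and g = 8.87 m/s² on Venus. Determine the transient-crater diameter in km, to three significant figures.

In SI units: d = 8430 m, v = 16300 m/s.
(ρ_i/ρ_t)^0.27 = (844/2900)^0.27 = 0.7166
d^0.8 = 8430^0.8 = 1382
v^0.45 = 16300^0.45 = 78.61
g^-0.21 = 8.87^-0.21 = 0.6323
D = 0.87 × 0.7166 × 1382 × 78.61 × 0.6323 = 42826 m
   = 42.83 km

D ≈ 42.8 km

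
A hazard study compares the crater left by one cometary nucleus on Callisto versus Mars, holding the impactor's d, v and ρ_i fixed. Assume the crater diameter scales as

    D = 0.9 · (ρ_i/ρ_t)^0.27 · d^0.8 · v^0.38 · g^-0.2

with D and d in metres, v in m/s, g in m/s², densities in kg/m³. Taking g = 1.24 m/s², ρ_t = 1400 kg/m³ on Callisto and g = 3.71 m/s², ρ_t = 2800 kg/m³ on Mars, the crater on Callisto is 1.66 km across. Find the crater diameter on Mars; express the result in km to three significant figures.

D ≈ 1.11 km

The impactor-only factors (d, v, ρ_i) cancel in the ratio, leaving D_Mars/D_Callisto = (g_Mars/g_Callisto)^-0.2 · (ρ_t,Callisto/ρ_t,Mars)^0.27.
(3.71/1.24)^-0.2 = 2.992^-0.2 = 0.8032
(1400/2800)^0.27 = 0.5000^0.27 = 0.8293
Ratio = 0.8032 × 0.8293 = 0.6661
D_Mars = 0.6661 × 1.66 km = 1.11 km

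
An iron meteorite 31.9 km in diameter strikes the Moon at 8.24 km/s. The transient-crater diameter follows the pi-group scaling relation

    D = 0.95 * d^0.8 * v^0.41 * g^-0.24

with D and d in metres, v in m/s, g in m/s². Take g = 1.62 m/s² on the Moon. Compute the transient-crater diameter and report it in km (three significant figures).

In SI units: d = 31900 m, v = 8240 m/s.
d^0.8 = 31900^0.8 = 4009
v^0.41 = 8240^0.41 = 40.32
g^-0.24 = 1.62^-0.24 = 0.8907
D = 0.95 × 4009 × 40.32 × 0.8907 = 1.368 × 10^5 m
   = 136.8 km

D ≈ 137 km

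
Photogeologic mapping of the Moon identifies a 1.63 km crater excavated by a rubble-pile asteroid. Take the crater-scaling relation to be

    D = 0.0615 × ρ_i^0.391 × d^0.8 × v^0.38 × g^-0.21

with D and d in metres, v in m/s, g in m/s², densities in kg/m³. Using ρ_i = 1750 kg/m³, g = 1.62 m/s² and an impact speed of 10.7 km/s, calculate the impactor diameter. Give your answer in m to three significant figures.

Rearranging for d: d = [D / (0.0615 · 1750^0.391 · 10700^0.38 · 1.62^-0.21)]^(1/0.8).
D = 1630 m.
1750^0.391 = 18.54
10700^0.38 = 33.98
1.62^-0.21 = 0.9037
Denominator = 0.0615 × 18.54 × 33.98 × 0.9037 = 35.01
D / 35.01 = 1630 / 35.01 = 46.56
d = 46.56^(1/0.8) = 46.56^1.25 = 121.6 m

d ≈ 122 m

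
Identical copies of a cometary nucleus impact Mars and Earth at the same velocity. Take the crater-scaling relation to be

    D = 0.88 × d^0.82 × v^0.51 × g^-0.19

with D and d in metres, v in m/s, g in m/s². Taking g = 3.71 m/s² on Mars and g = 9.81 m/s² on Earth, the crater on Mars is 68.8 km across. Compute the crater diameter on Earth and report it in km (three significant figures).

D ≈ 57.2 km

All impactor-dependent factors cancel in the ratio, leaving D_Earth/D_Mars = (g_Earth/g_Mars)^-0.19.
(9.81/3.71)^-0.19 = 2.644^-0.19 = 0.8313
D_Earth = 0.8313 × 68.8 km = 57.2 km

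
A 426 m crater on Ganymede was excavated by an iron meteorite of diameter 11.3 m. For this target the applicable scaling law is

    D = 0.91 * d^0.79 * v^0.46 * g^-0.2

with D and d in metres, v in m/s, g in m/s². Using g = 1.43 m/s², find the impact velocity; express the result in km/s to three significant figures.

Rearranging for v: v = [D / (0.91 · 11.3^0.79 · 1.43^-0.2)]^(1/0.46).
11.3^0.79 = 6.791
1.43^-0.2 = 0.9310
Denominator = 0.91 × 6.791 × 0.9310 = 5.753
D / 5.753 = 426 / 5.753 = 74.05
v = 74.05^(1/0.46) = 74.05^2.1739 = 11592 m/s

v ≈ 11.6 km/s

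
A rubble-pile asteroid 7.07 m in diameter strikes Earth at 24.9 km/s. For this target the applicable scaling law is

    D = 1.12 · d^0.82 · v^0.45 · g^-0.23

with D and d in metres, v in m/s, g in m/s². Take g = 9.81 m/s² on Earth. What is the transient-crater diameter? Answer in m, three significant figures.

In SI units: v = 24900 m/s.
d^0.82 = 7.07^0.82 = 4.972
v^0.45 = 24900^0.45 = 95.12
g^-0.23 = 9.81^-0.23 = 0.5914
D = 1.12 × 4.972 × 95.12 × 0.5914 = 313.3 m

D ≈ 313 m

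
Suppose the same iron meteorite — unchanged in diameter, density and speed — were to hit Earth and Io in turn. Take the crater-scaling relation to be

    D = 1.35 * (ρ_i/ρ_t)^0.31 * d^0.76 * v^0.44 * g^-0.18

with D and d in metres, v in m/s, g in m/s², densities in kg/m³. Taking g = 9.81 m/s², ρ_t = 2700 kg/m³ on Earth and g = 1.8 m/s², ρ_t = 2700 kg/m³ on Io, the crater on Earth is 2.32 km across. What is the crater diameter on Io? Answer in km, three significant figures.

The impactor-only factors (d, v, ρ_i) cancel in the ratio, leaving D_Io/D_Earth = (g_Io/g_Earth)^-0.18 · (ρ_t,Earth/ρ_t,Io)^0.31.
(1.8/9.81)^-0.18 = 0.1835^-0.18 = 1.357
(2700/2700)^0.31 = 1.000^0.31 = 1.000
Ratio = 1.357 × 1.000 = 1.357
D_Io = 1.357 × 2.32 km = 3.15 km

D ≈ 3.15 km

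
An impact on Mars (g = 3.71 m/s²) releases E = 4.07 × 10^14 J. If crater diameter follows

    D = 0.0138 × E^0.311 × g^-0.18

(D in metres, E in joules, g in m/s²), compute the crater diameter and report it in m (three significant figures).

D ≈ 381 m

E^0.311 = (4.07 × 10^14)^0.311 = 3.496 × 10^4
g^-0.18 = 3.71^-0.18 = 0.7898
D = 0.0138 × 3.496 × 10^4 × 0.7898 = 381.0 m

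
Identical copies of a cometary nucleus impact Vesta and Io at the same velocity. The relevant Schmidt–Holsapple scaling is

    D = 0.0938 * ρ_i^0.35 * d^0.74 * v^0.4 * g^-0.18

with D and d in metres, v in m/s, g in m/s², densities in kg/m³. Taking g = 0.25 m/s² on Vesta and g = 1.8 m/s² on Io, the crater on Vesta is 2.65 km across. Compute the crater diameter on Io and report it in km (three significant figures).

D ≈ 1.86 km

All impactor-dependent factors cancel in the ratio, leaving D_Io/D_Vesta = (g_Io/g_Vesta)^-0.18.
(1.8/0.25)^-0.18 = 7.200^-0.18 = 0.7009
D_Io = 0.7009 × 2.65 km = 1.86 km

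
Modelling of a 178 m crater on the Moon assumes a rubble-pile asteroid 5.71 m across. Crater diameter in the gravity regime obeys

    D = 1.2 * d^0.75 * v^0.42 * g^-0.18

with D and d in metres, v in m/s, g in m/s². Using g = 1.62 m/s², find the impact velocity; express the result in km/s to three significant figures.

Rearranging for v: v = [D / (1.2 · 5.71^0.75 · 1.62^-0.18)]^(1/0.42).
5.71^0.75 = 3.694
1.62^-0.18 = 0.9168
Denominator = 1.2 × 3.694 × 0.9168 = 4.064
D / 4.064 = 178 / 4.064 = 43.80
v = 43.80^(1/0.42) = 43.80^2.381 = 8097 m/s

v ≈ 8.10 km/s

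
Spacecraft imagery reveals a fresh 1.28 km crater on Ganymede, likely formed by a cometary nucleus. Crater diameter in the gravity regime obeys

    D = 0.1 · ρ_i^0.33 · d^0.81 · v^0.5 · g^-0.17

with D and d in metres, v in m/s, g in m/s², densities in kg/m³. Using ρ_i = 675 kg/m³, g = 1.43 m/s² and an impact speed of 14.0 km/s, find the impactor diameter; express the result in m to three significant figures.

Rearranging for d: d = [D / (0.1 · 675^0.33 · 14000^0.5 · 1.43^-0.17)]^(1/0.81).
D = 1280 m.
675^0.33 = 8.584
14000^0.5 = 118.3
1.43^-0.17 = 0.9410
Denominator = 0.1 × 8.584 × 118.3 × 0.9410 = 95.56
D / 95.56 = 1280 / 95.56 = 13.39
d = 13.39^(1/0.81) = 13.39^1.2346 = 24.61 m

d ≈ 24.6 m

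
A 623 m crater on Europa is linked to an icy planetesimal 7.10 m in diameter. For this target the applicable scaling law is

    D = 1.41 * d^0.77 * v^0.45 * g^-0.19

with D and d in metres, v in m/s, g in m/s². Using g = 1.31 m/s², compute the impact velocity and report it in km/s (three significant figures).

v ≈ 29.6 km/s

Rearranging for v: v = [D / (1.41 · 7.1^0.77 · 1.31^-0.19)]^(1/0.45).
7.1^0.77 = 4.523
1.31^-0.19 = 0.9500
Denominator = 1.41 × 4.523 × 0.9500 = 6.059
D / 6.059 = 623 / 6.059 = 102.8
v = 102.8^(1/0.45) = 102.8^2.2222 = 29584 m/s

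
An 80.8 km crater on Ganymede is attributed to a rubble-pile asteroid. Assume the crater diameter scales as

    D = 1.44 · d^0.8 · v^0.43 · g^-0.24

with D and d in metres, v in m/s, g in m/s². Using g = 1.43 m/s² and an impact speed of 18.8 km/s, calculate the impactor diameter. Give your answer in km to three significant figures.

d ≈ 4.85 km

Rearranging for d: d = [D / (1.44 · 18800^0.43 · 1.43^-0.24)]^(1/0.8).
D = 80800 m.
18800^0.43 = 68.85
1.43^-0.24 = 0.9177
Denominator = 1.44 × 68.85 × 0.9177 = 90.98
D / 90.98 = 80800 / 90.98 = 888.1
d = 888.1^(1/0.8) = 888.1^1.25 = 4848 m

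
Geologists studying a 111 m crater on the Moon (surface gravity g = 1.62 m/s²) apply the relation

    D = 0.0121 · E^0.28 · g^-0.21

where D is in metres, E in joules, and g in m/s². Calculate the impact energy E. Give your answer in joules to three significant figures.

E ≈ 2.04 × 10^14 J

Rearranging: E = [D / (0.0121 · g^-0.21)]^(1/0.28).
g^-0.21 = 1.62^-0.21 = 0.9037
D / (0.0121 × 0.9037) = 111 / (0.01093) = 1.016 × 10^4
E = (1.016 × 10^4)^3.5714 = 2.043 × 10^14 J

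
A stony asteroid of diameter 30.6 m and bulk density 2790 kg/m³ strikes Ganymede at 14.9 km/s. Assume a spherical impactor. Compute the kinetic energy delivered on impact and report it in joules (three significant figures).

E ≈ 4.65 × 10^15 J

v = 14900 m/s.
Mass m = (π/6) ρ d³ = (π/6) × 2790 × (30.6)³ = 4.186 × 10^7 kg
E = ½ m v² = 0.5 × 4.186 × 10^7 × (14900)² = 4.647 × 10^15 J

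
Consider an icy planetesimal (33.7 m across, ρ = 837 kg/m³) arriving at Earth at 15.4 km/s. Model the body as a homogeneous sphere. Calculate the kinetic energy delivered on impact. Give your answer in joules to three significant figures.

v = 15400 m/s.
Mass m = (π/6) ρ d³ = (π/6) × 837 × (33.7)³ = 1.677 × 10^7 kg
E = ½ m v² = 0.5 × 1.677 × 10^7 × (15400)² = 1.989 × 10^15 J

E ≈ 1.99 × 10^15 J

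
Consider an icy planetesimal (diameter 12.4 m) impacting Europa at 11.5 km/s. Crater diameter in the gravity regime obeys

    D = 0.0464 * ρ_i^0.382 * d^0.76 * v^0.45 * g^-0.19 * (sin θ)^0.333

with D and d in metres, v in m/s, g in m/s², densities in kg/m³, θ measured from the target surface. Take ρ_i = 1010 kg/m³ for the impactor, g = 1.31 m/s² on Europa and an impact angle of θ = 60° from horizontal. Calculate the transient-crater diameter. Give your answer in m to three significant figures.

In SI units: v = 11500 m/s.
ρ_i^0.382 = 1010^0.382 = 14.05
d^0.76 = 12.4^0.76 = 6.776
v^0.45 = 11500^0.45 = 67.19
g^-0.19 = 1.31^-0.19 = 0.9500
(sin 60°)^0.333 = 0.8660^0.333 = 0.9532
D = 0.0464 × 14.05 × 6.776 × 67.19 × 0.9500 × 0.9532 = 268.8 m

D ≈ 269 m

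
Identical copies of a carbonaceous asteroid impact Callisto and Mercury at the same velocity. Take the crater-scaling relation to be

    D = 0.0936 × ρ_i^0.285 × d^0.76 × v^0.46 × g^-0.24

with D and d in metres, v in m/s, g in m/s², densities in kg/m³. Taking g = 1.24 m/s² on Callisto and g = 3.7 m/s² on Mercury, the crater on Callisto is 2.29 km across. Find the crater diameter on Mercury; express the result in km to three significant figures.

D ≈ 1.76 km

All impactor-dependent factors cancel in the ratio, leaving D_Mercury/D_Callisto = (g_Mercury/g_Callisto)^-0.24.
(3.7/1.24)^-0.24 = 2.984^-0.24 = 0.7692
D_Mercury = 0.7692 × 2.29 km = 1.76 km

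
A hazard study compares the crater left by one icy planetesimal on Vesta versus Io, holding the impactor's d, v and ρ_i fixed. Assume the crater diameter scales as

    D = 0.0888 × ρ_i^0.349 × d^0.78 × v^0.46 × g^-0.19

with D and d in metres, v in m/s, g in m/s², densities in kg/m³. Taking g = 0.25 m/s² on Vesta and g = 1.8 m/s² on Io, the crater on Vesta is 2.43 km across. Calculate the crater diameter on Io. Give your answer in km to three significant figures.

D ≈ 1.67 km

All impactor-dependent factors cancel in the ratio, leaving D_Io/D_Vesta = (g_Io/g_Vesta)^-0.19.
(1.8/0.25)^-0.19 = 7.200^-0.19 = 0.6872
D_Io = 0.6872 × 2.43 km = 1.67 km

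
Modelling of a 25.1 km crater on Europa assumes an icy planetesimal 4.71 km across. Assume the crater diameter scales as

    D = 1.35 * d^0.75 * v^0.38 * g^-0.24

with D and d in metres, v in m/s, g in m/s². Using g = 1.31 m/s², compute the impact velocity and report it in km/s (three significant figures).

v ≈ 11.5 km/s

Rearranging for v: v = [D / (1.35 · 4710^0.75 · 1.31^-0.24)]^(1/0.38).
D = 25100 m.
4710^0.75 = 568.5
1.31^-0.24 = 0.9372
Denominator = 1.35 × 568.5 × 0.9372 = 719.3
D / 719.3 = 25100 / 719.3 = 34.90
v = 34.90^(1/0.38) = 34.90^2.6316 = 11484 m/s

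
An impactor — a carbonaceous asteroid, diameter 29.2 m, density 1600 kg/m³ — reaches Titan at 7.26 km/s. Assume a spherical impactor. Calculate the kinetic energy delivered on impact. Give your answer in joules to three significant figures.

v = 7260 m/s.
Mass m = (π/6) ρ d³ = (π/6) × 1600 × (29.2)³ = 2.086 × 10^7 kg
E = ½ m v² = 0.5 × 2.086 × 10^7 × (7260)² = 5.497 × 10^14 J

E ≈ 5.50 × 10^14 J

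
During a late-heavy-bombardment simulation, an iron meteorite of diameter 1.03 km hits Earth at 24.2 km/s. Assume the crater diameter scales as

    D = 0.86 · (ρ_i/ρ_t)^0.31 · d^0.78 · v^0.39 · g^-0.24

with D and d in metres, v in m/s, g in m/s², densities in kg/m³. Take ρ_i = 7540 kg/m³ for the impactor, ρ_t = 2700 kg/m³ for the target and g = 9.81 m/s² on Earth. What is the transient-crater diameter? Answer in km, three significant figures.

D ≈ 7.84 km

In SI units: d = 1030 m, v = 24200 m/s.
(ρ_i/ρ_t)^0.31 = (7540/2700)^0.31 = 1.375
d^0.78 = 1030^0.78 = 223.9
v^0.39 = 24200^0.39 = 51.25
g^-0.24 = 9.81^-0.24 = 0.5781
D = 0.86 × 1.375 × 223.9 × 51.25 × 0.5781 = 7844 m
   = 7.844 km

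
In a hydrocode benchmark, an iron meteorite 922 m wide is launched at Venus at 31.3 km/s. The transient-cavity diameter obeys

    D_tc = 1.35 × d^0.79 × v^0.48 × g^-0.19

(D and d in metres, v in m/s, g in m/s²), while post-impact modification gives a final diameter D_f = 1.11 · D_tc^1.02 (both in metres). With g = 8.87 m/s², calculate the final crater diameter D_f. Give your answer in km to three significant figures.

v = 31300 m/s.
d^0.79 = 922^0.79 = 219.9
v^0.48 = 31300^0.48 = 143.8
g^-0.19 = 8.87^-0.19 = 0.6605
D_tc = 1.35 × 219.9 × 143.8 × 0.6605 = 28200 m
D_f = 1.11 × (28200)^1.02 = 38422 m
     = 38.42 km

D_f ≈ 38.4 km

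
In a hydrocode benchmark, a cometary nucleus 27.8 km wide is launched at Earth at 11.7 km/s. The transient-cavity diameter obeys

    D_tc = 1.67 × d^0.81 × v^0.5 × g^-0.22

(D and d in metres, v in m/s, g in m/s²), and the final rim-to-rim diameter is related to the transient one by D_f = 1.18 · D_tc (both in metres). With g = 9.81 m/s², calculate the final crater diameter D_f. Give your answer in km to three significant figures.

D_f ≈ 513 km

In SI: d = 27800 m, v = 11700 m/s.
d^0.81 = 27800^0.81 = 3978
v^0.5 = 11700^0.5 = 108.2
g^-0.22 = 9.81^-0.22 = 0.6051
D_tc = 1.67 × 3978 × 108.2 × 0.6051 = 4.349 × 10^5 m
D_f = 1.18 × 4.349 × 10^5 = 5.132 × 10^5 m
     = 513.2 km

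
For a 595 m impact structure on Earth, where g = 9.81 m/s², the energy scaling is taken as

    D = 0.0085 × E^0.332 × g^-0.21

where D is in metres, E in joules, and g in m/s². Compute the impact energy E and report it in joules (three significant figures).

E ≈ 1.66 × 10^15 J

Rearranging: E = [D / (0.0085 · g^-0.21)]^(1/0.332).
g^-0.21 = 9.81^-0.21 = 0.6191
D / (0.0085 × 0.6191) = 595 / (5.262 × 10^-3) = 1.131 × 10^5
E = (1.131 × 10^5)^3.012 = 1.664 × 10^15 J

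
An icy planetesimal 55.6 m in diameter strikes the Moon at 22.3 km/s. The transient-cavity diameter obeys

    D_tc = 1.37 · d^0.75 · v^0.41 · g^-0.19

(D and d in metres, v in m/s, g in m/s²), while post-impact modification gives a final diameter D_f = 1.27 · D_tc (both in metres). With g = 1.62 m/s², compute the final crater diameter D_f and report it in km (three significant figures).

D_f ≈ 1.96 km

v = 22300 m/s.
d^0.75 = 55.6^0.75 = 20.36
v^0.41 = 22300^0.41 = 60.65
g^-0.19 = 1.62^-0.19 = 0.9124
D_tc = 1.37 × 20.36 × 60.65 × 0.9124 = 1544 m
D_f = 1.27 × 1544 = 1961 m
     = 1.961 km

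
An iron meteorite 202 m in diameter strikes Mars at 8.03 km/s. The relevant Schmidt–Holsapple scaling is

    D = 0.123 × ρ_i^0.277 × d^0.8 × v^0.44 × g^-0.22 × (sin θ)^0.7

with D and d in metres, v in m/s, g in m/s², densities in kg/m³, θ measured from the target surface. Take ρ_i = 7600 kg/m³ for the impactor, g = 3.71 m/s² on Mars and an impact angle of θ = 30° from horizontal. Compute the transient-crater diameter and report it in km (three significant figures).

In SI units: v = 8030 m/s.
ρ_i^0.277 = 7600^0.277 = 11.88
d^0.8 = 202^0.8 = 69.87
v^0.44 = 8030^0.44 = 52.25
g^-0.22 = 3.71^-0.22 = 0.7494
(sin 30°)^0.7 = 0.5000^0.7 = 0.6156
D = 0.123 × 11.88 × 69.87 × 52.25 × 0.7494 × 0.6156 = 2461 m
   = 2.461 km

D ≈ 2.46 km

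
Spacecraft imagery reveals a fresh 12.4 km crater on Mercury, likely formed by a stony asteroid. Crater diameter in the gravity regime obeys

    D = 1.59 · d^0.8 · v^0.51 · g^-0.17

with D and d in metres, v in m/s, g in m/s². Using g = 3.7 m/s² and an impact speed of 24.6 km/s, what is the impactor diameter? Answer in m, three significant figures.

d ≈ 154 m

Rearranging for d: d = [D / (1.59 · 24600^0.51 · 3.7^-0.17)]^(1/0.8).
D = 12400 m.
24600^0.51 = 173.5
3.7^-0.17 = 0.8006
Denominator = 1.59 × 173.5 × 0.8006 = 220.9
D / 220.9 = 12400 / 220.9 = 56.13
d = 56.13^(1/0.8) = 56.13^1.25 = 153.6 m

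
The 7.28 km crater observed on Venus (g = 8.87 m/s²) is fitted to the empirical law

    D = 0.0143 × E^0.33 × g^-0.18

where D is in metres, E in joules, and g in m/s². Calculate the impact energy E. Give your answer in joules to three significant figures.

E ≈ 6.46 × 10^17 J

Rearranging: E = [D / (0.0143 · g^-0.18)]^(1/0.33).
D = 7280 m.
g^-0.18 = 8.87^-0.18 = 0.6751
D / (0.0143 × 0.6751) = 7280 / (9.654 × 10^-3) = 7.541 × 10^5
E = (7.541 × 10^5)^3.0303 = 6.462 × 10^17 J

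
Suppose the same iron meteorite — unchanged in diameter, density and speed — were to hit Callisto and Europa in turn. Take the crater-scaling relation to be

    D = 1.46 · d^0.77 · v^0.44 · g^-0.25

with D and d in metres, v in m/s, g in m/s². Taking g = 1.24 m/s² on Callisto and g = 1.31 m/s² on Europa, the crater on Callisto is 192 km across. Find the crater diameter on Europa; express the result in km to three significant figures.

All impactor-dependent factors cancel in the ratio, leaving D_Europa/D_Callisto = (g_Europa/g_Callisto)^-0.25.
(1.31/1.24)^-0.25 = 1.056^-0.25 = 0.9865
D_Europa = 0.9865 × 192 km = 189 km

D ≈ 189 km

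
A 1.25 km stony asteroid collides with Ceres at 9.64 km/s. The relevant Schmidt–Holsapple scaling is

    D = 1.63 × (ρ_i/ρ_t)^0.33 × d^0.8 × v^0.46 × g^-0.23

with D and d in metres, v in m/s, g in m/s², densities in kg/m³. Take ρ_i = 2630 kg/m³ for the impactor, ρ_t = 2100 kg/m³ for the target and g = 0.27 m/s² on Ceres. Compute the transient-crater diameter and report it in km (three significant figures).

In SI units: d = 1250 m, v = 9640 m/s.
(ρ_i/ρ_t)^0.33 = (2630/2100)^0.33 = 1.077
d^0.8 = 1250^0.8 = 300.3
v^0.46 = 9640^0.46 = 68.03
g^-0.23 = 0.27^-0.23 = 1.351
D = 1.63 × 1.077 × 300.3 × 68.03 × 1.351 = 48452 m
   = 48.45 km

D ≈ 48.5 km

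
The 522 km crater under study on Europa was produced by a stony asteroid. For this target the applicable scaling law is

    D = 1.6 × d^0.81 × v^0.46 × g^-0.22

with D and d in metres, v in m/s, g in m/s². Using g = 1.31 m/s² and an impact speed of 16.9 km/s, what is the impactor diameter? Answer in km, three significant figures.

d ≈ 27.4 km

Rearranging for d: d = [D / (1.6 · 16900^0.46 · 1.31^-0.22)]^(1/0.81).
D = 522000 m.
16900^0.46 = 88.07
1.31^-0.22 = 0.9423
Denominator = 1.6 × 88.07 × 0.9423 = 132.8
D / 132.8 = 522000 / 132.8 = 3931
d = 3931^(1/0.81) = 3931^1.2346 = 27401 m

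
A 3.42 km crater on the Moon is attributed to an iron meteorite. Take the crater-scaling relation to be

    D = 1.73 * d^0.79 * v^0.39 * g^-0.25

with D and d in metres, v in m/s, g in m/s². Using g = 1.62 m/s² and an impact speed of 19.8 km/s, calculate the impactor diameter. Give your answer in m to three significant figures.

Rearranging for d: d = [D / (1.73 · 19800^0.39 · 1.62^-0.25)]^(1/0.79).
D = 3420 m.
19800^0.39 = 47.39
1.62^-0.25 = 0.8864
Denominator = 1.73 × 47.39 × 0.8864 = 72.67
D / 72.67 = 3420 / 72.67 = 47.06
d = 47.06^(1/0.79) = 47.06^1.2658 = 131.0 m

d ≈ 131 m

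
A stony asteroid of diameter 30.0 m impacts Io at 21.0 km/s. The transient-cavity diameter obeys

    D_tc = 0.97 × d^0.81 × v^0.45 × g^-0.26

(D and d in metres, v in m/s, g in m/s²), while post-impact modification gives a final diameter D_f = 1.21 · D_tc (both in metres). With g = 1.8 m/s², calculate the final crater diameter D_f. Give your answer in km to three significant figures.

D_f ≈ 1.40 km

v = 21000 m/s.
d^0.81 = 30^0.81 = 15.72
v^0.45 = 21000^0.45 = 88.10
g^-0.26 = 1.8^-0.26 = 0.8583
D_tc = 0.97 × 15.72 × 88.10 × 0.8583 = 1153 m
D_f = 1.21 × 1153 = 1395 m
     = 1.395 km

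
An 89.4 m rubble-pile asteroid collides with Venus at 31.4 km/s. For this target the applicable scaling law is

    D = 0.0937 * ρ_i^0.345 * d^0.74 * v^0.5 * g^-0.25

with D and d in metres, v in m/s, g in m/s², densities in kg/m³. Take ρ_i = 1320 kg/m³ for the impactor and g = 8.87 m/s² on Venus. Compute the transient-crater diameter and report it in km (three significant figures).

In SI units: v = 31400 m/s.
ρ_i^0.345 = 1320^0.345 = 11.93
d^0.74 = 89.4^0.74 = 27.80
v^0.5 = 31400^0.5 = 177.2
g^-0.25 = 8.87^-0.25 = 0.5795
D = 0.0937 × 11.93 × 27.80 × 177.2 × 0.5795 = 3191 m
   = 3.191 km

D ≈ 3.19 km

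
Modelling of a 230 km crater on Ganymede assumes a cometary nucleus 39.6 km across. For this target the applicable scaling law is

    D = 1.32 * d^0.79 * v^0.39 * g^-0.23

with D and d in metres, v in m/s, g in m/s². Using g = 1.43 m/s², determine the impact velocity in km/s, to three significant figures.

v ≈ 16.5 km/s

Rearranging for v: v = [D / (1.32 · 39600^0.79 · 1.43^-0.23)]^(1/0.39).
D = 230000 m.
39600^0.79 = 4287
1.43^-0.23 = 0.9210
Denominator = 1.32 × 4287 × 0.9210 = 5212
D / 5212 = 230000 / 5212 = 44.13
v = 44.13^(1/0.39) = 44.13^2.5641 = 16492 m/s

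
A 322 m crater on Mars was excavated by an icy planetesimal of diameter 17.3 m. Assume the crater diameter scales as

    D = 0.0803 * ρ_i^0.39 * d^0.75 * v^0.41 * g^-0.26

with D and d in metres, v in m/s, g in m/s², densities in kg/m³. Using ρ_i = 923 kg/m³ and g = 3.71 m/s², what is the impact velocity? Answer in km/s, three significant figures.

Rearranging for v: v = [D / (0.0803 · 923^0.39 · 17.3^0.75 · 3.71^-0.26)]^(1/0.41).
923^0.39 = 14.34
17.3^0.75 = 8.483
3.71^-0.26 = 0.7112
Denominator = 0.0803 × 14.34 × 8.483 × 0.7112 = 6.947
D / 6.947 = 322 / 6.947 = 46.35
v = 46.35^(1/0.41) = 46.35^2.439 = 11574 m/s

v ≈ 11.6 km/s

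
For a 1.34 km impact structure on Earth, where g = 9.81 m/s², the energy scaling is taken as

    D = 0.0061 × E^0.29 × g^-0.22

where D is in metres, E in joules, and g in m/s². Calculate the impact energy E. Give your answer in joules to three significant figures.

E ≈ 1.49 × 10^19 J

Rearranging: E = [D / (0.0061 · g^-0.22)]^(1/0.29).
D = 1340 m.
g^-0.22 = 9.81^-0.22 = 0.6051
D / (0.0061 × 0.6051) = 1340 / (3.691 × 10^-3) = 3.630 × 10^5
E = (3.630 × 10^5)^3.4483 = 1.487 × 10^19 J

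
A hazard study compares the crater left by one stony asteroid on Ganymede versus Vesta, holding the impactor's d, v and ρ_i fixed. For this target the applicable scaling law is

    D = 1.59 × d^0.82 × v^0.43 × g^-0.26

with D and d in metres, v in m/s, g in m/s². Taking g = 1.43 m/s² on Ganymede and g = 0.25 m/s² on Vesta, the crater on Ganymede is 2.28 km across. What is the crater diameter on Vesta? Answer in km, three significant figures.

All impactor-dependent factors cancel in the ratio, leaving D_Vesta/D_Ganymede = (g_Vesta/g_Ganymede)^-0.26.
(0.25/1.43)^-0.26 = 0.1748^-0.26 = 1.574
D_Vesta = 1.574 × 2.28 km = 3.59 km

D ≈ 3.59 km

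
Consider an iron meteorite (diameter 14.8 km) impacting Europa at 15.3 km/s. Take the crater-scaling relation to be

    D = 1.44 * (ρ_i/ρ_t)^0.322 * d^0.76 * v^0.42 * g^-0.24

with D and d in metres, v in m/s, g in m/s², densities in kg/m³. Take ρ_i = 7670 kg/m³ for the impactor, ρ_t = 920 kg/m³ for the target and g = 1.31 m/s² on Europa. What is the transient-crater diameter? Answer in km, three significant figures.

In SI units: d = 14800 m, v = 15300 m/s.
(ρ_i/ρ_t)^0.322 = (7670/920)^0.322 = 1.980
d^0.76 = 14800^0.76 = 1477
v^0.42 = 15300^0.42 = 57.22
g^-0.24 = 1.31^-0.24 = 0.9372
D = 1.44 × 1.980 × 1477 × 57.22 × 0.9372 = 2.258 × 10^5 m
   = 225.8 km

D ≈ 226 km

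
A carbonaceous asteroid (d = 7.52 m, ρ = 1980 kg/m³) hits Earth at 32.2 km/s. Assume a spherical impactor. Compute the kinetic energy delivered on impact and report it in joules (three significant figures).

E ≈ 2.29 × 10^14 J

v = 32200 m/s.
Mass m = (π/6) ρ d³ = (π/6) × 1980 × (7.52)³ = 4.409 × 10^5 kg
E = ½ m v² = 0.5 × 4.409 × 10^5 × (32200)² = 2.286 × 10^14 J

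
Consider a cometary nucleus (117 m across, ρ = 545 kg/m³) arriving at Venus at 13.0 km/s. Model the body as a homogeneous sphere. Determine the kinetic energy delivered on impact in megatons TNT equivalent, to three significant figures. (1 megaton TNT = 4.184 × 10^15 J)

v = 13000 m/s.
Mass m = (π/6) ρ d³ = (π/6) × 545 × (117)³ = 4.570 × 10^8 kg
E = ½ m v² = 0.5 × 4.570 × 10^8 × (13000)² = 3.862 × 10^16 J
   = 3.862 × 10^16 / 4.184×10^15 = 9.230 Mt

E ≈ 9.23 Mt TNT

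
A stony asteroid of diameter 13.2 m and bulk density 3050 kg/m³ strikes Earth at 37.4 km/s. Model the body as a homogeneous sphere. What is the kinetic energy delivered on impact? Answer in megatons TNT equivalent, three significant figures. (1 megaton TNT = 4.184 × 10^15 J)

v = 37400 m/s.
Mass m = (π/6) ρ d³ = (π/6) × 3050 × (13.2)³ = 3.673 × 10^6 kg
E = ½ m v² = 0.5 × 3.673 × 10^6 × (37400)² = 2.569 × 10^15 J
   = 2.569 × 10^15 / 4.184×10^15 = 0.6140 Mt

E ≈ 0.614 Mt TNT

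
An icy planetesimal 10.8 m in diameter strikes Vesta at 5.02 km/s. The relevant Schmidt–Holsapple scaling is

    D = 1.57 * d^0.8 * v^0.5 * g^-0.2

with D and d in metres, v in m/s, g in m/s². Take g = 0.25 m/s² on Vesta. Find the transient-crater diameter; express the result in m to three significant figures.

In SI units: v = 5020 m/s.
d^0.8 = 10.8^0.8 = 6.710
v^0.5 = 5020^0.5 = 70.85
g^-0.2 = 0.25^-0.2 = 1.320
D = 1.57 × 6.710 × 70.85 × 1.320 = 985.2 m

D ≈ 985 m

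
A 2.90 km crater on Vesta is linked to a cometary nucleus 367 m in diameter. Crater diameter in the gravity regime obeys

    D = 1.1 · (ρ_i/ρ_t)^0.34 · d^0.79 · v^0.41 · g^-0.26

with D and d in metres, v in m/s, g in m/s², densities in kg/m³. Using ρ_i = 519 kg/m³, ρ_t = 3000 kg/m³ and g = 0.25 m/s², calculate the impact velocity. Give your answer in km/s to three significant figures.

Rearranging for v: v = [D / (1.1 · (519/3000)^0.34 · 367^0.79 · 0.25^-0.26)]^(1/0.41).
D = 2900 m.
(519/3000)^0.34 = 0.5507
367^0.79 = 106.2
0.25^-0.26 = 1.434
Denominator = 1.1 × 0.5507 × 106.2 × 1.434 = 92.25
D / 92.25 = 2900 / 92.25 = 31.44
v = 31.44^(1/0.41) = 31.44^2.439 = 4491 m/s

v ≈ 4.49 km/s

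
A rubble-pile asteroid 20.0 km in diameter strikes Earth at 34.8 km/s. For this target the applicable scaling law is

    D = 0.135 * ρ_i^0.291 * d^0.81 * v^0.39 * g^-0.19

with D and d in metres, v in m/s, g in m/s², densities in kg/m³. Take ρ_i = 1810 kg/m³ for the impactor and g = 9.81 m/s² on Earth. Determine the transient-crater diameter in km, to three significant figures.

In SI units: d = 20000 m, v = 34800 m/s.
ρ_i^0.291 = 1810^0.291 = 8.871
d^0.81 = 20000^0.81 = 3047
v^0.39 = 34800^0.39 = 59.05
g^-0.19 = 9.81^-0.19 = 0.6480
D = 0.135 × 8.871 × 3047 × 59.05 × 0.6480 = 1.396 × 10^5 m
   = 139.6 km

D ≈ 140 km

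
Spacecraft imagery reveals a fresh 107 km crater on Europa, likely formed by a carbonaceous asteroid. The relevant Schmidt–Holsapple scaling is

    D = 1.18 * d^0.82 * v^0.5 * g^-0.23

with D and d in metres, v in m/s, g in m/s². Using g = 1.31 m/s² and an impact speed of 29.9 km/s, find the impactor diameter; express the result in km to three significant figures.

d ≈ 2.24 km

Rearranging for d: d = [D / (1.18 · 29900^0.5 · 1.31^-0.23)]^(1/0.82).
D = 107000 m.
29900^0.5 = 172.9
1.31^-0.23 = 0.9398
Denominator = 1.18 × 172.9 × 0.9398 = 191.7
D / 191.7 = 107000 / 191.7 = 558.2
d = 558.2^(1/0.82) = 558.2^1.2195 = 2237 m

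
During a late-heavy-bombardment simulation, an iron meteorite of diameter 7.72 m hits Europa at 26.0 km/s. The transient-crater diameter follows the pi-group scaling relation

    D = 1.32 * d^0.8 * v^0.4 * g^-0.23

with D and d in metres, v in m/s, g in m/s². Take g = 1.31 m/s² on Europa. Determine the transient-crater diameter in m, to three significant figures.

In SI units: v = 26000 m/s.
d^0.8 = 7.72^0.8 = 5.130
v^0.4 = 26000^0.4 = 58.34
g^-0.23 = 1.31^-0.23 = 0.9398
D = 1.32 × 5.130 × 58.34 × 0.9398 = 371.3 m

D ≈ 371 m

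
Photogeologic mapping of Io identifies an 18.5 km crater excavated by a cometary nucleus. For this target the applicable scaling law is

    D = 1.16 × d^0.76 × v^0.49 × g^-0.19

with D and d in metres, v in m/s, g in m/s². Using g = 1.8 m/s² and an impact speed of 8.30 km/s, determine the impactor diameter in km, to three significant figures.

d ≈ 1.17 km

Rearranging for d: d = [D / (1.16 · 8300^0.49 · 1.8^-0.19)]^(1/0.76).
D = 18500 m.
8300^0.49 = 83.24
1.8^-0.19 = 0.8943
Denominator = 1.16 × 83.24 × 0.8943 = 86.35
D / 86.35 = 18500 / 86.35 = 214.2
d = 214.2^(1/0.76) = 214.2^1.3158 = 1167 m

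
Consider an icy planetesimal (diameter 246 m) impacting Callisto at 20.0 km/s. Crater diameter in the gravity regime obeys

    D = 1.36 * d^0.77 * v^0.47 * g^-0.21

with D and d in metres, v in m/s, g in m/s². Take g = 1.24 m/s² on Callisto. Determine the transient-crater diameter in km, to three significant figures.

In SI units: v = 20000 m/s.
d^0.77 = 246^0.77 = 69.35
v^0.47 = 20000^0.47 = 105.1
g^-0.21 = 1.24^-0.21 = 0.9558
D = 1.36 × 69.35 × 105.1 × 0.9558 = 9474 m
   = 9.474 km

D ≈ 9.47 km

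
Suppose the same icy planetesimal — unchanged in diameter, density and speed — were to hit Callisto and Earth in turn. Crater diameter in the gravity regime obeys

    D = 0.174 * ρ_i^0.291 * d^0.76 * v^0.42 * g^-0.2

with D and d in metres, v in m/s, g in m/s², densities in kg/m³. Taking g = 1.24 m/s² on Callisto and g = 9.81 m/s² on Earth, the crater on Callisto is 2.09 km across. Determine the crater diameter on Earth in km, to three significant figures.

All impactor-dependent factors cancel in the ratio, leaving D_Earth/D_Callisto = (g_Earth/g_Callisto)^-0.2.
(9.81/1.24)^-0.2 = 7.911^-0.2 = 0.6612
D_Earth = 0.6612 × 2.09 km = 1.38 km

D ≈ 1.38 km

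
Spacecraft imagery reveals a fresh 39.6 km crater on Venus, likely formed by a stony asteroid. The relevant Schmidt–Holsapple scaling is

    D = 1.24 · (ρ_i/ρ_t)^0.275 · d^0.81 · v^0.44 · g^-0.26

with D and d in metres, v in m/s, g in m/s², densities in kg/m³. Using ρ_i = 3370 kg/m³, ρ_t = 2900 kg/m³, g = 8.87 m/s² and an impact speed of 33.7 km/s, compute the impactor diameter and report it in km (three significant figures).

d ≈ 2.42 km

Rearranging for d: d = [D / (1.24 · (3370/2900)^0.275 · 33700^0.44 · 8.87^-0.26)]^(1/0.81).
D = 39600 m.
(3370/2900)^0.275 = 1.042
33700^0.44 = 98.21
8.87^-0.26 = 0.5669
Denominator = 1.24 × 1.042 × 98.21 × 0.5669 = 71.94
D / 71.94 = 39600 / 71.94 = 550.5
d = 550.5^(1/0.81) = 550.5^1.2346 = 2420 m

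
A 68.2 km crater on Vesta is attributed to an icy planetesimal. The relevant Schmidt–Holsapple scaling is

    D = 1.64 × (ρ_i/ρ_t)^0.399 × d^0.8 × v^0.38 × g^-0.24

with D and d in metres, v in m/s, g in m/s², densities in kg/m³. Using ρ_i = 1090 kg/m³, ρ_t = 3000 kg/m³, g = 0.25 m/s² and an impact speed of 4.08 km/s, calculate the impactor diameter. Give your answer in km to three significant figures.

Rearranging for d: d = [D / (1.64 · (1090/3000)^0.399 · 4080^0.38 · 0.25^-0.24)]^(1/0.8).
D = 68200 m.
(1090/3000)^0.399 = 0.6677
4080^0.38 = 23.55
0.25^-0.24 = 1.395
Denominator = 1.64 × 0.6677 × 23.55 × 1.395 = 35.97
D / 35.97 = 68200 / 35.97 = 1896
d = 1896^(1/0.8) = 1896^1.25 = 12511 m

d ≈ 12.5 km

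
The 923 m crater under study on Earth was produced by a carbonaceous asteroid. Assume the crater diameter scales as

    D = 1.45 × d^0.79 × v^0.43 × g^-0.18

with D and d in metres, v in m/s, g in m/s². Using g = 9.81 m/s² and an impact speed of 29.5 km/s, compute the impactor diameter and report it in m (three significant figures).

d ≈ 22.0 m

Rearranging for d: d = [D / (1.45 · 29500^0.43 · 9.81^-0.18)]^(1/0.79).
29500^0.43 = 83.56
9.81^-0.18 = 0.6630
Denominator = 1.45 × 83.56 × 0.6630 = 80.33
D / 80.33 = 923 / 80.33 = 11.49
d = 11.49^(1/0.79) = 11.49^1.2658 = 21.99 m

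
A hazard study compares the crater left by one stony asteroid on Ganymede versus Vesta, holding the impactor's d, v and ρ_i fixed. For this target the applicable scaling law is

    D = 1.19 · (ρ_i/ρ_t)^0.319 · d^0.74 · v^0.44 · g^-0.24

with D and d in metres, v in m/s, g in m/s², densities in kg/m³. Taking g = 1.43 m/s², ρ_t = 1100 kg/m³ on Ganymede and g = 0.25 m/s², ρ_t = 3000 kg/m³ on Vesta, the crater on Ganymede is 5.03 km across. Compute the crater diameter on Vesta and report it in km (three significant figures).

D ≈ 5.55 km

The impactor-only factors (d, v, ρ_i) cancel in the ratio, leaving D_Vesta/D_Ganymede = (g_Vesta/g_Ganymede)^-0.24 · (ρ_t,Ganymede/ρ_t,Vesta)^0.319.
(0.25/1.43)^-0.24 = 0.1748^-0.24 = 1.520
(1100/3000)^0.319 = 0.3667^0.319 = 0.7261
Ratio = 1.520 × 0.7261 = 1.104
D_Vesta = 1.104 × 5.03 km = 5.55 km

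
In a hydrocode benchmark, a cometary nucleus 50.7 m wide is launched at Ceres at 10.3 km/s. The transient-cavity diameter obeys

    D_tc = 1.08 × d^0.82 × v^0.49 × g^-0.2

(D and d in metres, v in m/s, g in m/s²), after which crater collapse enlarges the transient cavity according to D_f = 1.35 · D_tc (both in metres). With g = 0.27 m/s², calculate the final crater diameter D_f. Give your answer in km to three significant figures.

D_f ≈ 4.38 km

v = 10300 m/s.
d^0.82 = 50.7^0.82 = 25.01
v^0.49 = 10300^0.49 = 92.53
g^-0.2 = 0.27^-0.2 = 1.299
D_tc = 1.08 × 25.01 × 92.53 × 1.299 = 3247 m
D_f = 1.35 × 3247 = 4383 m
     = 4.383 km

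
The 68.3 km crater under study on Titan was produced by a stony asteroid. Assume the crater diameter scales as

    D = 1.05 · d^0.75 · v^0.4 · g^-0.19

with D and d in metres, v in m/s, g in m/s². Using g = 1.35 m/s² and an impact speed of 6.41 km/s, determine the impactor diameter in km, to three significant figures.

Rearranging for d: d = [D / (1.05 · 6410^0.4 · 1.35^-0.19)]^(1/0.75).
D = 68300 m.
6410^0.4 = 33.32
1.35^-0.19 = 0.9446
Denominator = 1.05 × 33.32 × 0.9446 = 33.05
D / 33.05 = 68300 / 33.05 = 2067
d = 2067^(1/0.75) = 2067^1.3333 = 26323 m

d ≈ 26.3 km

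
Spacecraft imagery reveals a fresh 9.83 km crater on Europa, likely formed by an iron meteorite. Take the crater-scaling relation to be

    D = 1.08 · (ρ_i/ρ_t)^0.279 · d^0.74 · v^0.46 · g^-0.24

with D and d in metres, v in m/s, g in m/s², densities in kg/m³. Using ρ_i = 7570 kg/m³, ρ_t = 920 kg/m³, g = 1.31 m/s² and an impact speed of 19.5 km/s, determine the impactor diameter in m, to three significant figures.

Rearranging for d: d = [D / (1.08 · (7570/920)^0.279 · 19500^0.46 · 1.31^-0.24)]^(1/0.74).
D = 9830 m.
(7570/920)^0.279 = 1.800
19500^0.46 = 94.06
1.31^-0.24 = 0.9372
Denominator = 1.08 × 1.800 × 94.06 × 0.9372 = 171.4
D / 171.4 = 9830 / 171.4 = 57.35
d = 57.35^(1/0.74) = 57.35^1.3514 = 237.9 m

d ≈ 238 m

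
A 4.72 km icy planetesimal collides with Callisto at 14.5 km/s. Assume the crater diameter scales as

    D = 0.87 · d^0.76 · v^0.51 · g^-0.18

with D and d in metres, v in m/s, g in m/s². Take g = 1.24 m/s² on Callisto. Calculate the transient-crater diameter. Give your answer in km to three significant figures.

D ≈ 68.7 km

In SI units: d = 4720 m, v = 14500 m/s.
d^0.76 = 4720^0.76 = 619.7
v^0.51 = 14500^0.51 = 132.5
g^-0.18 = 1.24^-0.18 = 0.9620
D = 0.87 × 619.7 × 132.5 × 0.9620 = 68721 m
   = 68.72 km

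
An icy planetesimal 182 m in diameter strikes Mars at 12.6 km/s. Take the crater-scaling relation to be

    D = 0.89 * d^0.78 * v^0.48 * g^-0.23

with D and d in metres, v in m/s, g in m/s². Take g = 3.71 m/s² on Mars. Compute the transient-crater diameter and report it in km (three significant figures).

D ≈ 3.54 km

In SI units: v = 12600 m/s.
d^0.78 = 182^0.78 = 57.92
v^0.48 = 12600^0.48 = 92.93
g^-0.23 = 3.71^-0.23 = 0.7397
D = 0.89 × 57.92 × 92.93 × 0.7397 = 3543 m
   = 3.543 km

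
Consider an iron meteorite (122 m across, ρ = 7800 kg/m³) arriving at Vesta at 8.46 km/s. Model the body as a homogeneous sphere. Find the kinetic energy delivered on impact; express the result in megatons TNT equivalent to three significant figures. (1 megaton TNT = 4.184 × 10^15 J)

v = 8460 m/s.
Mass m = (π/6) ρ d³ = (π/6) × 7800 × (122)³ = 7.416 × 10^9 kg
E = ½ m v² = 0.5 × 7.416 × 10^9 × (8460)² = 2.654 × 10^17 J
   = 2.654 × 10^17 / 4.184×10^15 = 63.43 Mt

E ≈ 63.4 Mt TNT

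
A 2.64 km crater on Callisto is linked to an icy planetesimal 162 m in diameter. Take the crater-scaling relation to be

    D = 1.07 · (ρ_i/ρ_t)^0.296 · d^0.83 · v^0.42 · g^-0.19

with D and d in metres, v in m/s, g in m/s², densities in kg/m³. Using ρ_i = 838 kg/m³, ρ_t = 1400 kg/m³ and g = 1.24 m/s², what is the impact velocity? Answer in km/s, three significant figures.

Rearranging for v: v = [D / (1.07 · (838/1400)^0.296 · 162^0.83 · 1.24^-0.19)]^(1/0.42).
D = 2640 m.
(838/1400)^0.296 = 0.8591
162^0.83 = 68.22
1.24^-0.19 = 0.9600
Denominator = 1.07 × 0.8591 × 68.22 × 0.9600 = 60.20
D / 60.20 = 2640 / 60.20 = 43.85
v = 43.85^(1/0.42) = 43.85^2.381 = 8120 m/s

v ≈ 8.12 km/s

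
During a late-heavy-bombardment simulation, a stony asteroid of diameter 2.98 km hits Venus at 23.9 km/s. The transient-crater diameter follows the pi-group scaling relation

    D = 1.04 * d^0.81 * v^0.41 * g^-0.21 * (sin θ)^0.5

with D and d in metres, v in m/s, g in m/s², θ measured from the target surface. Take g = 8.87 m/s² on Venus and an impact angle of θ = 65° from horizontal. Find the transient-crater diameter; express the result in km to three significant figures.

In SI units: d = 2980 m, v = 23900 m/s.
d^0.81 = 2980^0.81 = 651.8
v^0.41 = 23900^0.41 = 62.39
g^-0.21 = 8.87^-0.21 = 0.6323
(sin 65°)^0.5 = 0.9063^0.5 = 0.9520
D = 1.04 × 651.8 × 62.39 × 0.6323 × 0.9520 = 25458 m
   = 25.46 km

D ≈ 25.5 km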